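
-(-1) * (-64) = -64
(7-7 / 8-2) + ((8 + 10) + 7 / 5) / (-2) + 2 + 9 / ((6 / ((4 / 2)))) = -23 / 40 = -0.58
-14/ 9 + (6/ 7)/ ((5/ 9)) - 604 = -190264/ 315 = -604.01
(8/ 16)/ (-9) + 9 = 161/ 18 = 8.94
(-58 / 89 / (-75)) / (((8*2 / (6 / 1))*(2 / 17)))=0.03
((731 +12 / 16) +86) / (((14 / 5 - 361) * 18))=-16355 / 128952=-0.13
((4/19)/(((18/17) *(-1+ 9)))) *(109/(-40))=-1853/27360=-0.07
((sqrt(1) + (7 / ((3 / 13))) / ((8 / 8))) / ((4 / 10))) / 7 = 235 / 21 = 11.19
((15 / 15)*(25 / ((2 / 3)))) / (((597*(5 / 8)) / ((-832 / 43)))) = -16640 / 8557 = -1.94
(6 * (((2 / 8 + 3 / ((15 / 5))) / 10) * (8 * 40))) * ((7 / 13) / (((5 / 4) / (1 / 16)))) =6.46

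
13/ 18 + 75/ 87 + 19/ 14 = 5374/ 1827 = 2.94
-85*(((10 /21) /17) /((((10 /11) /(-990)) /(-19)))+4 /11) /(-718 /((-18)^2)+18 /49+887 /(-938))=144195986970 /8173847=17641.14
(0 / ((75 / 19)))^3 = 0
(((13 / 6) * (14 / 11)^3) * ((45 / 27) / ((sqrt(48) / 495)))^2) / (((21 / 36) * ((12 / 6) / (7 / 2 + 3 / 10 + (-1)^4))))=2866500 / 11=260590.91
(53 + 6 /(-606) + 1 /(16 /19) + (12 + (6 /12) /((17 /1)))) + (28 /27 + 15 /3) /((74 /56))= 1942402369 /27444528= 70.78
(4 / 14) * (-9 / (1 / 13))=-234 / 7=-33.43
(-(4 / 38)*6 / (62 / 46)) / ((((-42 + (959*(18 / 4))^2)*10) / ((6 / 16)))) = -69 / 73128269795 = -0.00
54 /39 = 18 /13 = 1.38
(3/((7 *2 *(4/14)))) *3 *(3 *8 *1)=54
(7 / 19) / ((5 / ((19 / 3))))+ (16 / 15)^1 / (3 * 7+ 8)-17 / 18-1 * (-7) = 17119 / 2610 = 6.56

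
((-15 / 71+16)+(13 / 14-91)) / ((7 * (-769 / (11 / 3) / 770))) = 44671385 / 1146579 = 38.96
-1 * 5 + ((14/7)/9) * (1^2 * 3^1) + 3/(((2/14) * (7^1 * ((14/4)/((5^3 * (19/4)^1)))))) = 21193/42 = 504.60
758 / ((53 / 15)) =11370 / 53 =214.53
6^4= 1296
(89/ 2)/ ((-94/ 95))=-8455/ 188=-44.97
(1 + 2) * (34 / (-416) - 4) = -2547 / 208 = -12.25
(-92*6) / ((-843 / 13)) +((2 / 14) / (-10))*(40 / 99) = 1656532 / 194733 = 8.51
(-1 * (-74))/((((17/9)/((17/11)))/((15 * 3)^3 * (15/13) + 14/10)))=4551754356/715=6366090.01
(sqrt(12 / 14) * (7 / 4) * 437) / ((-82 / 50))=-10925 * sqrt(42) / 164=-431.72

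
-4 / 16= -1 / 4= -0.25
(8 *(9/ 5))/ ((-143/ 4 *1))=-288/ 715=-0.40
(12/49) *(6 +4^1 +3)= 156/49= 3.18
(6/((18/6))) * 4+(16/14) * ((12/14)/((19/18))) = 8312/931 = 8.93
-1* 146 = -146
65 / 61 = 1.07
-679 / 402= -1.69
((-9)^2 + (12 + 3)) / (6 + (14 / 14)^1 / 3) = 288 / 19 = 15.16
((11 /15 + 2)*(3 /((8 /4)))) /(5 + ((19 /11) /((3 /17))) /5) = 33 /56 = 0.59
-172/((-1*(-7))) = -24.57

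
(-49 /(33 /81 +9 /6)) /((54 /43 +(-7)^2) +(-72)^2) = -113778 /23182519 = -0.00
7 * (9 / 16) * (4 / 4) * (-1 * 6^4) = -5103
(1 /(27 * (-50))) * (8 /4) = -1 /675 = -0.00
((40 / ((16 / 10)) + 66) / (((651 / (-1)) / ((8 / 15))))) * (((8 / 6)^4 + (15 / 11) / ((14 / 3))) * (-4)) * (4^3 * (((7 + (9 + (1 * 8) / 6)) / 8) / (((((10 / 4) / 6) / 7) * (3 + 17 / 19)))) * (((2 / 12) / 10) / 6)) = 17701703552 / 10347517125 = 1.71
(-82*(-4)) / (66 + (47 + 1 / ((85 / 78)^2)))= 2369800 / 822509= 2.88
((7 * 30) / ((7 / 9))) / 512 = 135 / 256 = 0.53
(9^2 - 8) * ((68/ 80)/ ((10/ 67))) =83147/ 200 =415.74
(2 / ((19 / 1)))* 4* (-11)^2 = 50.95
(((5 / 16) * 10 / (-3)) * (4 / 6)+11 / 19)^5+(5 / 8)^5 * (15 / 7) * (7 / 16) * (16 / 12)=2284155665702803 / 19164190454710272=0.12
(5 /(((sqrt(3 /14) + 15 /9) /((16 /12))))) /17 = 1400 /5491-60 * sqrt(42) /5491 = 0.18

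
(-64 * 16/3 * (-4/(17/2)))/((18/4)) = 16384/459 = 35.69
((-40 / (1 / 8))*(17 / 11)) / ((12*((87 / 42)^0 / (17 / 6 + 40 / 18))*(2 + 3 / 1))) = -12376 / 297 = -41.67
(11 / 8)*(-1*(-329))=3619 / 8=452.38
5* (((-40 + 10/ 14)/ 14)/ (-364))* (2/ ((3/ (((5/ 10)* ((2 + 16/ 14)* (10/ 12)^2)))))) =378125/ 13484016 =0.03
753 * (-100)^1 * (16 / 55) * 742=-178792320 / 11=-16253847.27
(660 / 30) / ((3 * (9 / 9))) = 22 / 3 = 7.33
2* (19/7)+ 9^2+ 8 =661/7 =94.43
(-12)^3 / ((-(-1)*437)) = -1728 / 437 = -3.95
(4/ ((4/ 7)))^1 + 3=10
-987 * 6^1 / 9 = -658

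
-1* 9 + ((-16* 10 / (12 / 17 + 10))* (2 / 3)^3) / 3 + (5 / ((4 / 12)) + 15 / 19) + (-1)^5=604090 / 140049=4.31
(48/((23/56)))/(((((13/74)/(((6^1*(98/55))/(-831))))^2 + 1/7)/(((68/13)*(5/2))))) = 96128854671360/11737494758587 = 8.19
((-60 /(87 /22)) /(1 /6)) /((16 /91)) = -15015 /29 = -517.76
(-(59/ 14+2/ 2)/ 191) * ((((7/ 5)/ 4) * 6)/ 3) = -73/ 3820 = -0.02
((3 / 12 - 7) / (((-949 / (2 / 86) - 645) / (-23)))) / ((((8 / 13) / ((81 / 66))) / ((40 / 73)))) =-1089855 / 266287648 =-0.00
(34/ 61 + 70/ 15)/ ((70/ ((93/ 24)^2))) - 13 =-2434801/ 204960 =-11.88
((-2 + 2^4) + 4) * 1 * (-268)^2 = 1292832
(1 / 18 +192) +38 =4141 / 18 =230.06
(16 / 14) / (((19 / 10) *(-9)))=-80 / 1197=-0.07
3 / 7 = 0.43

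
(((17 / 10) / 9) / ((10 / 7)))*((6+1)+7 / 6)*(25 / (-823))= -5831 / 177768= -0.03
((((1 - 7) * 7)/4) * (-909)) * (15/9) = 31815/2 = 15907.50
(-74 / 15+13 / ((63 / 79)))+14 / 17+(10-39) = -90008 / 5355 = -16.81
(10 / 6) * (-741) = -1235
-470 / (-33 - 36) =470 / 69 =6.81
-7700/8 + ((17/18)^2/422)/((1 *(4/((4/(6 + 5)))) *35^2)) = -1773319432211/1842409800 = -962.50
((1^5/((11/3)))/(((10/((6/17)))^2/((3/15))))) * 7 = 189/397375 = 0.00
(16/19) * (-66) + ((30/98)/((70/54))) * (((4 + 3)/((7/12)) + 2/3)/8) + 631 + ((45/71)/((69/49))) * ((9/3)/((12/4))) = 24530200939/42569044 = 576.25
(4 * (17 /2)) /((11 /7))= 238 /11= 21.64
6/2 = 3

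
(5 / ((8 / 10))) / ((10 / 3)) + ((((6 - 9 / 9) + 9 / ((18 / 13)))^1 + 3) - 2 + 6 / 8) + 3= 145 / 8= 18.12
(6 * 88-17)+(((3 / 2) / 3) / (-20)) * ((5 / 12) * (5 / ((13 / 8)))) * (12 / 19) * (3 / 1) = 510.94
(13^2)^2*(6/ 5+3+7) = 1599416/ 5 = 319883.20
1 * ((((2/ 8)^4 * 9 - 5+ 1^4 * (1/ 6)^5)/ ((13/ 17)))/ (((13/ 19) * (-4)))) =99756935/ 42052608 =2.37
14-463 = -449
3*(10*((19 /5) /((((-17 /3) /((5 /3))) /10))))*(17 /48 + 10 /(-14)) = 57475 /476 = 120.75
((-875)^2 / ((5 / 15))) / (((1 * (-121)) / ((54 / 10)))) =-12403125 / 121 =-102505.17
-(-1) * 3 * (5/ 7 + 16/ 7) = 9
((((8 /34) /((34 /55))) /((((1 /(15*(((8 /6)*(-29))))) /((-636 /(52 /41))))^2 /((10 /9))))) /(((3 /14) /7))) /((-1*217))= -24462236500240000 /4542213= -5385532668.82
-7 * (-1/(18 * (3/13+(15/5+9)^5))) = 13/8318106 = 0.00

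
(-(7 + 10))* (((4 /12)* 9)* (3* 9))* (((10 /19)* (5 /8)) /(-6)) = 11475 /152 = 75.49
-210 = -210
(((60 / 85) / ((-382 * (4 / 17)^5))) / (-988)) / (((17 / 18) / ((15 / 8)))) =1989765 / 386473984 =0.01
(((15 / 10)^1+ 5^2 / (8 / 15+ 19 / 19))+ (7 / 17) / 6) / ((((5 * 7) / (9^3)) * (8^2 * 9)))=16173 / 25024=0.65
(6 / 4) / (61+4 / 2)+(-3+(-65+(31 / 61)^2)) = -10583093 / 156282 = -67.72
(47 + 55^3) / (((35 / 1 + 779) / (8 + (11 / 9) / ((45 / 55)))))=21329753 / 10989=1941.01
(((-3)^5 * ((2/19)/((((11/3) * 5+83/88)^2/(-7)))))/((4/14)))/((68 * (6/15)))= 10585080/170714867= 0.06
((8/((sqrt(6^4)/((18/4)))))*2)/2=1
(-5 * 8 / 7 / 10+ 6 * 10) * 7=416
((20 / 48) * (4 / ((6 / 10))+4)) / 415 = 8 / 747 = 0.01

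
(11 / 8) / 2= 11 / 16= 0.69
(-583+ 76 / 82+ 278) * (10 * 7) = -872690 / 41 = -21285.12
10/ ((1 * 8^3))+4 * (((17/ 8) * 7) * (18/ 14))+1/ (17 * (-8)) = 332981/ 4352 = 76.51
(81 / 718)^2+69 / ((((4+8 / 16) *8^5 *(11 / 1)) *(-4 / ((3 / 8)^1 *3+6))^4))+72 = 1753934108819175405 / 24355745923334144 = 72.01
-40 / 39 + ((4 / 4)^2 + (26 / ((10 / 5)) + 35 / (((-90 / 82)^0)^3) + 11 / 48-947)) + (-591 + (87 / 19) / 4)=-17649455 / 11856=-1488.65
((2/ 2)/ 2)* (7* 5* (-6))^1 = -105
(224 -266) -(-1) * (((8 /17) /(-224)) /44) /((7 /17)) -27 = -595057 /8624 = -69.00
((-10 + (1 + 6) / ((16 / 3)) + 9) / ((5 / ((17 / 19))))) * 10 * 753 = 64005 / 152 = 421.09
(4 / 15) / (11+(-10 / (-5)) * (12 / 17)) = 68 / 3165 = 0.02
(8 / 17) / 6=4 / 51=0.08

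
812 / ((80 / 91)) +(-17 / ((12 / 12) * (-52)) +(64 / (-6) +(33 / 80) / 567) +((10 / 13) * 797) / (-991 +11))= 1255782089 / 1375920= 912.69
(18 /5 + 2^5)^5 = 178689902368 /3125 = 57180768.76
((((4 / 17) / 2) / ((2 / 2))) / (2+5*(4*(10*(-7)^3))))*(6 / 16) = -1 / 1554888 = -0.00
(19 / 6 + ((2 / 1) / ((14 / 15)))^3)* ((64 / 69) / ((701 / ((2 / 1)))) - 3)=-3880652893 / 99543402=-38.98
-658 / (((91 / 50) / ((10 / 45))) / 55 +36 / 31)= -112189000 / 223389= -502.21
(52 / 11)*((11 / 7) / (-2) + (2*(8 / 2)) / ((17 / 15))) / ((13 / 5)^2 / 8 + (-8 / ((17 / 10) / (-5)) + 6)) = 7763600 / 7952021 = 0.98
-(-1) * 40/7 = 40/7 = 5.71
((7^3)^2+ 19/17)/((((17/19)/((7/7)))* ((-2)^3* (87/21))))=-66501729/16762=-3967.41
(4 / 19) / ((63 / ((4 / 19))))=16 / 22743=0.00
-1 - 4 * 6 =-25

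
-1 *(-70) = 70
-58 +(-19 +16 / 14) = -531 / 7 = -75.86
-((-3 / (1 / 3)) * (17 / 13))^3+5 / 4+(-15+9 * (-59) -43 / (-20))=11947424 / 10985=1087.61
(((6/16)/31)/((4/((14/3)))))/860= 7/426560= 0.00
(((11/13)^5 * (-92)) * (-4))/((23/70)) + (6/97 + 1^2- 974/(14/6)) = 17506706571/252107947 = 69.44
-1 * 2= -2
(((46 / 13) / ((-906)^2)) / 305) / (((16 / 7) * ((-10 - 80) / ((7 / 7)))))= -161 / 2343322612800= -0.00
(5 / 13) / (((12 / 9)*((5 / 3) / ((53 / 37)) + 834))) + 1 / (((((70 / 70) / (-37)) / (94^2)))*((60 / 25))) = -2821885761625 / 20715396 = -136221.67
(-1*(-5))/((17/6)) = 30/17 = 1.76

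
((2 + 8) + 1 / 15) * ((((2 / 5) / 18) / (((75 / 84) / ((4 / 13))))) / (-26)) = -8456 / 2851875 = -0.00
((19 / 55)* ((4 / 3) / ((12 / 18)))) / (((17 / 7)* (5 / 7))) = 1862 / 4675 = 0.40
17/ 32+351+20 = 11889/ 32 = 371.53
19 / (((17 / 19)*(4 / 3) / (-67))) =-72561 / 68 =-1067.07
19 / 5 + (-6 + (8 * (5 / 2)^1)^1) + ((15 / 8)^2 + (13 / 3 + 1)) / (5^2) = 87139 / 4800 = 18.15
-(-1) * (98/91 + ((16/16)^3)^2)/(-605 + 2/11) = -297/86489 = -0.00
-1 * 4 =-4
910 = 910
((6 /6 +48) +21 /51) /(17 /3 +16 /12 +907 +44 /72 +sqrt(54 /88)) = 171132885 /3167665114 - 25515*sqrt(33) /3167665114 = 0.05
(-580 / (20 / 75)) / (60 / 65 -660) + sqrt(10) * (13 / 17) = 13 * sqrt(10) / 17 + 9425 / 2856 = 5.72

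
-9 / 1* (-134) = 1206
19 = 19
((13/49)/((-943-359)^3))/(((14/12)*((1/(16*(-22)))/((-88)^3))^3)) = -44859600410909648720232448/31543932231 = -1422130889782460.00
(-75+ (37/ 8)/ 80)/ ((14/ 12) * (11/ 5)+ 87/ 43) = -6187227/ 378944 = -16.33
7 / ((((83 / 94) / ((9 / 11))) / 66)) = 35532 / 83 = 428.10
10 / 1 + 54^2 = 2926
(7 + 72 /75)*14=2786 /25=111.44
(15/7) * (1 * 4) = 8.57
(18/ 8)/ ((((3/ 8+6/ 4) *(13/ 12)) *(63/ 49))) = 0.86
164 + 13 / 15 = 2473 / 15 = 164.87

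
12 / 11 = 1.09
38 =38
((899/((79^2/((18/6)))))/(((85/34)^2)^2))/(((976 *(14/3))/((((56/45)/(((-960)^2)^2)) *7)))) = 6293/252614909952000000000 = 0.00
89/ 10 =8.90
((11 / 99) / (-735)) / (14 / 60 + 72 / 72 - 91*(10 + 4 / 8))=1 / 6312474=0.00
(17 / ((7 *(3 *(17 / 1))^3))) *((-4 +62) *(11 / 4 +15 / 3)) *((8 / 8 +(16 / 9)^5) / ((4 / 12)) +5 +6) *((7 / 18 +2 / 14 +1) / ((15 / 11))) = 1263609665813 / 2031948720270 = 0.62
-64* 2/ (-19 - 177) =32/ 49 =0.65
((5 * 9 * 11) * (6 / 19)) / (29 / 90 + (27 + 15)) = 267300 / 72371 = 3.69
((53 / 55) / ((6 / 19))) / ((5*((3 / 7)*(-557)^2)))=7049 / 1535732550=0.00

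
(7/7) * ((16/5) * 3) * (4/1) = 192/5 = 38.40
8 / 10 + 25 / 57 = 353 / 285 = 1.24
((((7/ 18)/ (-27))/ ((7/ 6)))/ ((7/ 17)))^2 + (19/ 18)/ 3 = 226811/ 642978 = 0.35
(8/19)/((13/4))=32/247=0.13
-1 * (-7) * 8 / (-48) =-7 / 6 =-1.17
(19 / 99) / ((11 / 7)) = 133 / 1089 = 0.12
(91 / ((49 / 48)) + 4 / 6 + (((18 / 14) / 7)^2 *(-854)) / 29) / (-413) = -2650360 / 12324333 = -0.22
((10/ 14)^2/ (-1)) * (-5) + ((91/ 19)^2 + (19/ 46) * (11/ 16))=335554985/ 13019104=25.77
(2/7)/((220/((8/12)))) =1/1155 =0.00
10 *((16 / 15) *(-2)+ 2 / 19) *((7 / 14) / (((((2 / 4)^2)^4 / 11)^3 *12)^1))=-3226753564672 / 171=-18869903886.97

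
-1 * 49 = -49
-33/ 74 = -0.45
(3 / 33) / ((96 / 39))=13 / 352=0.04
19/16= 1.19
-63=-63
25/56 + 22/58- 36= -57123/1624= -35.17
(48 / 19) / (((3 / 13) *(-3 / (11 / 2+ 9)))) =-3016 / 57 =-52.91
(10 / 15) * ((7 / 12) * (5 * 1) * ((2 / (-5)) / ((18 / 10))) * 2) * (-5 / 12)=0.36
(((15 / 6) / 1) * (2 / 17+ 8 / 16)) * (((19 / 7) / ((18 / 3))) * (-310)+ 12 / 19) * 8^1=-557030 / 323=-1724.55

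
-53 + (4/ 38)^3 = -363519/ 6859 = -53.00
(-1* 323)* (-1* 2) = 646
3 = 3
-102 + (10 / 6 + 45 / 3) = -256 / 3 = -85.33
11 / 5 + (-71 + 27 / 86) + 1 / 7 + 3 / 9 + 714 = 5833291 / 9030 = 645.99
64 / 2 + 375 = 407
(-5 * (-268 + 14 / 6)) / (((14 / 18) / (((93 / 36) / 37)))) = 123535 / 1036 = 119.24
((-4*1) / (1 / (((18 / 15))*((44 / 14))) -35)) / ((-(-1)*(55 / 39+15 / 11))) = 113256 / 2728075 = 0.04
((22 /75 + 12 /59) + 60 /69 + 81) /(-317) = -8382829 /32262675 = -0.26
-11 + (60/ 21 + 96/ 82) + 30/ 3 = 869/ 287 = 3.03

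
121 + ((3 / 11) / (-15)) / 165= 1098074 / 9075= 121.00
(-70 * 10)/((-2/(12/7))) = 600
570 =570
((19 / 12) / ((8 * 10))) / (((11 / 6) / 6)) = 57 / 880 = 0.06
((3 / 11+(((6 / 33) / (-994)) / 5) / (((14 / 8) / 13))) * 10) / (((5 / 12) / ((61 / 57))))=25440904 / 3635555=7.00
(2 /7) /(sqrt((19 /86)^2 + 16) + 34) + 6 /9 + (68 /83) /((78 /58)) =1.28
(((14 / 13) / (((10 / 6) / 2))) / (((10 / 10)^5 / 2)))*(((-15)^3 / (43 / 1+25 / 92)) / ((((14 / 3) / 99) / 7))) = -29935.86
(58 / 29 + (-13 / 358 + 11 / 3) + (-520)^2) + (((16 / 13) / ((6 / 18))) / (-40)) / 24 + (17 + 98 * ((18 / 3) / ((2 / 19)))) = 38536324433 / 139620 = 276008.63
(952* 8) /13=7616 /13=585.85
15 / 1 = 15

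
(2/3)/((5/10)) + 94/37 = 430/111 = 3.87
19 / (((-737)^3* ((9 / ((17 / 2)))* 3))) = -323 / 21617039862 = -0.00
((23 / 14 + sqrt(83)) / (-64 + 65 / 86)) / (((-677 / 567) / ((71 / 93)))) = 631971 / 38049431 + 54954 * sqrt(83) / 5435633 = 0.11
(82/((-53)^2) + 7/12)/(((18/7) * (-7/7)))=-144529/606744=-0.24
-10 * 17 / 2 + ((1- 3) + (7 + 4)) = -76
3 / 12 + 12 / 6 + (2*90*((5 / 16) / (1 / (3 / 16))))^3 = 1175.45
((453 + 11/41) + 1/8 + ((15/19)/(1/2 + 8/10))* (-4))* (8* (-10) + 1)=-2886289569/81016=-35626.17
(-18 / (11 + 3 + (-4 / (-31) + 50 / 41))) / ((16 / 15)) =-171585 / 156064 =-1.10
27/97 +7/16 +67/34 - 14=-298497/26384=-11.31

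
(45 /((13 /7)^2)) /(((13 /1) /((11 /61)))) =24255 /134017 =0.18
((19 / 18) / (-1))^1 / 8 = -19 / 144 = -0.13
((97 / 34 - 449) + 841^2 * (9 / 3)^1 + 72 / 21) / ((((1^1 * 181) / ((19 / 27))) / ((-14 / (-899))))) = 9592972073 / 74688021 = 128.44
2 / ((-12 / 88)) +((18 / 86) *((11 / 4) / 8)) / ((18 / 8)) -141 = -160615 / 1032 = -155.63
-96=-96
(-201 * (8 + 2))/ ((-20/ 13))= 2613/ 2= 1306.50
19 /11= 1.73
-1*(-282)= 282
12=12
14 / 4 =7 / 2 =3.50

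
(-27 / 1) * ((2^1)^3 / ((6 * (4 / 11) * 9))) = -11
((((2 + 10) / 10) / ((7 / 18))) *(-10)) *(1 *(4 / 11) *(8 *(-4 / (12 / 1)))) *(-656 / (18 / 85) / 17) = -419840 / 77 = -5452.47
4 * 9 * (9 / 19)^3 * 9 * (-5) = -1180980 / 6859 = -172.18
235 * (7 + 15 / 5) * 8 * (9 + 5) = 263200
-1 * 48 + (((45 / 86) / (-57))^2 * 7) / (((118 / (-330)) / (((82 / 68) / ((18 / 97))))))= -514284282531 / 10711863472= -48.01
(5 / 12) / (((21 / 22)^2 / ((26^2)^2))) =208972.40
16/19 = 0.84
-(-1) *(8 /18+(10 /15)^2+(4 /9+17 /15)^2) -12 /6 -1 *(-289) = 290.38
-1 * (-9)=9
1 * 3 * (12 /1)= 36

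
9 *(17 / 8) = 153 / 8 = 19.12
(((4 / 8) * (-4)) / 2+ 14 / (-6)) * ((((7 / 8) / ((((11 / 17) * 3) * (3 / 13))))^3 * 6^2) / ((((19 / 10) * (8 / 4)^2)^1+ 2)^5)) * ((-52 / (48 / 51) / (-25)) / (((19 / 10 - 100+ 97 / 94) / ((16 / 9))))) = 120174159790628125 / 270705657709798096896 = 0.00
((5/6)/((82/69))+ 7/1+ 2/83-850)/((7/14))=-11465043/6806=-1684.55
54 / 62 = 27 / 31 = 0.87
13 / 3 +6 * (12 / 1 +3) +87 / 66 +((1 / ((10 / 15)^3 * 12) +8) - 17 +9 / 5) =468509 / 5280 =88.73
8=8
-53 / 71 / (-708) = 53 / 50268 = 0.00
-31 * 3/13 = -93/13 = -7.15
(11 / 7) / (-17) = -11 / 119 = -0.09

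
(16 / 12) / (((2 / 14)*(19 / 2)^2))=112 / 1083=0.10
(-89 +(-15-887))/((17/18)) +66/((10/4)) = -86946/85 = -1022.89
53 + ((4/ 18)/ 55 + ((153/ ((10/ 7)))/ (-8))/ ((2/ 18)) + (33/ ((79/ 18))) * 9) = 117269/ 625680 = 0.19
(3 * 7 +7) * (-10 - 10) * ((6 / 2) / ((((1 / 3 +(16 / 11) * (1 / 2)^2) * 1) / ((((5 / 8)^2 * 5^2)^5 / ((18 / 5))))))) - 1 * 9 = -183582333691272821 / 3087007744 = -59469346.67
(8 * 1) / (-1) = -8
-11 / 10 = -1.10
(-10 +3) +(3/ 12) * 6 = -11/ 2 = -5.50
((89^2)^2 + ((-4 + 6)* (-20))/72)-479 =62741761.44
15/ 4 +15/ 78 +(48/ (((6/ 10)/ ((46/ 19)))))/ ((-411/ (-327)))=21391855/ 135356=158.04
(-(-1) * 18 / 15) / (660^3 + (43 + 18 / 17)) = 0.00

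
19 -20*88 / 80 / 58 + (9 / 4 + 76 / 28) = 19151 / 812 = 23.58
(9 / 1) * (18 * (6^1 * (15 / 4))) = 3645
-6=-6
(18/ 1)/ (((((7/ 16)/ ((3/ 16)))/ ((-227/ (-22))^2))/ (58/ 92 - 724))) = -382602825/ 644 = -594103.77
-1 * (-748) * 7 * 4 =20944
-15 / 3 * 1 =-5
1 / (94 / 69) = 69 / 94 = 0.73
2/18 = 1/9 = 0.11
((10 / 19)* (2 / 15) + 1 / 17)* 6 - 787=-253951 / 323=-786.23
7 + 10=17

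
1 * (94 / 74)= 47 / 37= 1.27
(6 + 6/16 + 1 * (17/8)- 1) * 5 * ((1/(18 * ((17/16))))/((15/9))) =20/17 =1.18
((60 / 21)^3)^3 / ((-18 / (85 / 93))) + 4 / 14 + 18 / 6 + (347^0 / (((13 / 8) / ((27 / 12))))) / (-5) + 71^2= 9659408516237488 / 2195437988835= 4399.76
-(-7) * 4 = 28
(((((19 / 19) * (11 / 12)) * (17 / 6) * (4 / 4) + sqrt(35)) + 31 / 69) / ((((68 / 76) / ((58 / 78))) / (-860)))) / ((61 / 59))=-27957740 * sqrt(35) / 40443- 35261699575 / 16743402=-6195.72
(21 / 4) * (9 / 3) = 63 / 4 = 15.75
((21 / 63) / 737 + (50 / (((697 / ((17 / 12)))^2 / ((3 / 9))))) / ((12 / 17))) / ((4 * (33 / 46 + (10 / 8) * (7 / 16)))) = 40609007 / 373505145354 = 0.00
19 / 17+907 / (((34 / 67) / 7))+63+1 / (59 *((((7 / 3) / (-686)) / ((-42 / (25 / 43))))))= 648708201 / 50150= 12935.36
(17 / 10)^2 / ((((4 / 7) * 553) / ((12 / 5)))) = 867 / 39500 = 0.02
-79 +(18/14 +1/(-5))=-2727/35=-77.91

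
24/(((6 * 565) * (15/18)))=24/2825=0.01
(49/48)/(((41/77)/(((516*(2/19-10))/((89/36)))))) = -274508388/69331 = -3959.39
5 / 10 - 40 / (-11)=91 / 22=4.14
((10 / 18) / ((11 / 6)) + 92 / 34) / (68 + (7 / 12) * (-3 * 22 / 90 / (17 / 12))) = 8440 / 189893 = 0.04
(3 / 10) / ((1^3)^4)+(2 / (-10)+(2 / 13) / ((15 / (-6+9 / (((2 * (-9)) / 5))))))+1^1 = 1.01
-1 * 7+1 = -6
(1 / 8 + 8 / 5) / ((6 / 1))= 23 / 80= 0.29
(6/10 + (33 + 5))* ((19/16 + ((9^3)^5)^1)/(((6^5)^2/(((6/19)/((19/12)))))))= 635791815908279779/24253655040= 26214268.11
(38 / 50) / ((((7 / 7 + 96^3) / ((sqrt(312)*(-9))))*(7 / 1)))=-342*sqrt(78) / 154828975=-0.00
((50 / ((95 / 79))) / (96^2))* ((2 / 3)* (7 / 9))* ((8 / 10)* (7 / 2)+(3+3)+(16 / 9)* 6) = 40369 / 886464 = 0.05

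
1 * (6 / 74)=3 / 37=0.08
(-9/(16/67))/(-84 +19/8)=603/1306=0.46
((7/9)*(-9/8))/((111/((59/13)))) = -413/11544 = -0.04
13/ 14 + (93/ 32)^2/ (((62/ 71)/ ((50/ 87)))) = 6.49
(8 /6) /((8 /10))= 5 /3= 1.67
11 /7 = 1.57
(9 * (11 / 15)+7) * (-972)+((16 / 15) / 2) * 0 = -66096 / 5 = -13219.20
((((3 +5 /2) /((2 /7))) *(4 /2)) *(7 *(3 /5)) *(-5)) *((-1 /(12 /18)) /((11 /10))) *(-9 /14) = -2835 /4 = -708.75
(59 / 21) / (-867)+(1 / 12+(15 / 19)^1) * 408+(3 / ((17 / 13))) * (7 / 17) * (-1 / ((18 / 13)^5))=355.92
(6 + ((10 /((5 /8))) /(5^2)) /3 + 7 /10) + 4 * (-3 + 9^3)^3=229594306637 /150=1530628710.91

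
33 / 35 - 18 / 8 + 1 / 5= -31 / 28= -1.11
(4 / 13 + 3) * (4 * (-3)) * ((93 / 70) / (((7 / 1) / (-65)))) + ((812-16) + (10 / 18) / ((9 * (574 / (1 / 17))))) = 1285.67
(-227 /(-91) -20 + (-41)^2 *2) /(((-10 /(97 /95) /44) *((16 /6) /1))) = -974221149 /172900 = -5634.59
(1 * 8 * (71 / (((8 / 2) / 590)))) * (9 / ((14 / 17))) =6409170 / 7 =915595.71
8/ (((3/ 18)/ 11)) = 528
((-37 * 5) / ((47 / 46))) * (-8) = 68080 / 47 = 1448.51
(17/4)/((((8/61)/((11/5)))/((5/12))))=11407/384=29.71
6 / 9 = 2 / 3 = 0.67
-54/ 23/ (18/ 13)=-39/ 23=-1.70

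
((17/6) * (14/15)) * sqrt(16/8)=119 * sqrt(2)/45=3.74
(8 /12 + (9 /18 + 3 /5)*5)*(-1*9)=-111 /2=-55.50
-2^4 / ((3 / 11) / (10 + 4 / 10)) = -610.13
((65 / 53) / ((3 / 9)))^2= 38025 / 2809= 13.54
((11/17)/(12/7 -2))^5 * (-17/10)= 2706784157/26726720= 101.28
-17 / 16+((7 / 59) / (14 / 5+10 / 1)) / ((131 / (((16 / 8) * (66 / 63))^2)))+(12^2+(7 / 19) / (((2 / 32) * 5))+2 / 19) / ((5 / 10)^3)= 859446348907 / 740129040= 1161.21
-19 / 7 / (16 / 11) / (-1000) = 209 / 112000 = 0.00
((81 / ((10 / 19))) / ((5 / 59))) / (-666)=-10089 / 3700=-2.73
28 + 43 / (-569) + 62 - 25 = 36942 / 569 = 64.92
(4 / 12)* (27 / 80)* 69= 621 / 80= 7.76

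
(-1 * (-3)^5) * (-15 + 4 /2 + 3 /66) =-69255 /22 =-3147.95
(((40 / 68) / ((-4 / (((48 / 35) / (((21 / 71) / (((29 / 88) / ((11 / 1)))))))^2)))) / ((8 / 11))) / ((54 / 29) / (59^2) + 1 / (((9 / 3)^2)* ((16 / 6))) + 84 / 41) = -105280956397374 / 56420453330078915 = -0.00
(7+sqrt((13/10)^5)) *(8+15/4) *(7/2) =55601 *sqrt(130)/8000+2303/8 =367.12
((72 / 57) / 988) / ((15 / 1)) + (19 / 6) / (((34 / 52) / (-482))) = -2793602008 / 1196715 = -2334.39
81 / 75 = 27 / 25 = 1.08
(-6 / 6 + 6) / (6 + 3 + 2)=5 / 11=0.45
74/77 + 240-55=14319/77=185.96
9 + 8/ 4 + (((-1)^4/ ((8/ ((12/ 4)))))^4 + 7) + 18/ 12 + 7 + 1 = 112721/ 4096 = 27.52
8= 8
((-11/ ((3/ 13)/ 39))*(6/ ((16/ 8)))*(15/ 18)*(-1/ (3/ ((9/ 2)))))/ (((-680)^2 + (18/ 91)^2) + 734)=76971895/ 5113617304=0.02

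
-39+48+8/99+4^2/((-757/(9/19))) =12916061/1423917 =9.07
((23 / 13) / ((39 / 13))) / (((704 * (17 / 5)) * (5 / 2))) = 23 / 233376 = 0.00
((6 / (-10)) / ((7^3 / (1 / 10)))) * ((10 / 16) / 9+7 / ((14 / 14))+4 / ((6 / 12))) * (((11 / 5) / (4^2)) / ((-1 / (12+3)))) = 0.01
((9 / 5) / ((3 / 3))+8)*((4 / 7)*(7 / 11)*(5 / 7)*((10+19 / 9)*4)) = 12208 / 99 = 123.31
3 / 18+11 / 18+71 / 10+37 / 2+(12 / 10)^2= 6259 / 225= 27.82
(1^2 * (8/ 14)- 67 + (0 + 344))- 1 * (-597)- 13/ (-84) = 73477/ 84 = 874.73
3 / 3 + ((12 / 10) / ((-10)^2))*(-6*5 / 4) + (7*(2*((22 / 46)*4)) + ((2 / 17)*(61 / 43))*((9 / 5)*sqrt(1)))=47064663 / 1681300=27.99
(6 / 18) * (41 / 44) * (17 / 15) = 697 / 1980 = 0.35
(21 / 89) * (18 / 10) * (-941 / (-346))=177849 / 153970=1.16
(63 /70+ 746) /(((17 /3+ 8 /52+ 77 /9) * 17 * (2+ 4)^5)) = 97097 /247052160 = 0.00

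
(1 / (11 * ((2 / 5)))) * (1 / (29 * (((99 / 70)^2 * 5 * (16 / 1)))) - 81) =-460449755 / 25012152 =-18.41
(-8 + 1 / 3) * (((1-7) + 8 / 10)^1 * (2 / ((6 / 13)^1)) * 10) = 15548 / 9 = 1727.56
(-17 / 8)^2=289 / 64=4.52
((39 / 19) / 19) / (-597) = -13 / 71839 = -0.00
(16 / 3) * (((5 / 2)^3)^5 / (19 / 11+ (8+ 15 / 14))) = 2349853515625 / 5108736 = 459967.69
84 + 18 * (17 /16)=825 /8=103.12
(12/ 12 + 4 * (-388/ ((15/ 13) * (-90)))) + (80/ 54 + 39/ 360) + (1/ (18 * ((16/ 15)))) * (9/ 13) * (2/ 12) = 364853/ 20800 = 17.54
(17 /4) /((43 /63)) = 1071 /172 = 6.23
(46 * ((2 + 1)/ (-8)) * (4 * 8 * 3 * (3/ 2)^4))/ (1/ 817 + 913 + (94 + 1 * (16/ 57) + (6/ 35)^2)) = -50342498325/ 6048854072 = -8.32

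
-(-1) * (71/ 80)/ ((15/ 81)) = 4.79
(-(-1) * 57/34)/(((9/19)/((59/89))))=21299/9078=2.35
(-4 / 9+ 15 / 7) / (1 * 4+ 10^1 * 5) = 107 / 3402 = 0.03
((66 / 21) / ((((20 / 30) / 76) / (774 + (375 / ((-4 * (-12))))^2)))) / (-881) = -134033163 / 394688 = -339.59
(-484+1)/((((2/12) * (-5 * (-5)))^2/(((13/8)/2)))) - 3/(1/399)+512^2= 652310989/2500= 260924.40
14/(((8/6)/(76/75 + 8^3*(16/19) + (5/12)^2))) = 207006709/45600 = 4539.62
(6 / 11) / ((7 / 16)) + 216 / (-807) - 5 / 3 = -42725 / 62139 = -0.69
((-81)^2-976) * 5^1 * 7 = 195475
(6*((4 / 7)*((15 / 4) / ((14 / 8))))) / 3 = 120 / 49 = 2.45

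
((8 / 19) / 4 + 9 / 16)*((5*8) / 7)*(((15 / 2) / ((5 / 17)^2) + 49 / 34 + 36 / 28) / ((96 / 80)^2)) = 38576525 / 162792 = 236.97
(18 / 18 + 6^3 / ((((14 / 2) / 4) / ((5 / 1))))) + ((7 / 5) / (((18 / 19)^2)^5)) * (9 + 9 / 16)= 142435282100321993 / 222162405212160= 641.13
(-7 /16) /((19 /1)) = -7 /304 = -0.02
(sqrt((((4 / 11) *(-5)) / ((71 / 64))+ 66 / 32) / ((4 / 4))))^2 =5293 / 12496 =0.42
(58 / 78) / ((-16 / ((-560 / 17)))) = 1015 / 663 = 1.53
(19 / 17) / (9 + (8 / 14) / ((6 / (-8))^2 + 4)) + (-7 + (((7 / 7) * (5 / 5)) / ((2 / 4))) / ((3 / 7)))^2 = 3971660 / 713439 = 5.57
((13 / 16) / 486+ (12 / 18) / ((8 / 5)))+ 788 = 6130741 / 7776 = 788.42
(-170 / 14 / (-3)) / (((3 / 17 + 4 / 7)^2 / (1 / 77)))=0.09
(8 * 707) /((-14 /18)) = -7272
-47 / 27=-1.74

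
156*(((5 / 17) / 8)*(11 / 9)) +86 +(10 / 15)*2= 9623 / 102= 94.34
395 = 395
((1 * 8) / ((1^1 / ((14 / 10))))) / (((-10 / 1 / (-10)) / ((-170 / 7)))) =-272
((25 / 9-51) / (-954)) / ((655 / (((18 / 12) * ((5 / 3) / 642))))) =217 / 722099772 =0.00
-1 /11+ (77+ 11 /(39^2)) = 1286887 /16731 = 76.92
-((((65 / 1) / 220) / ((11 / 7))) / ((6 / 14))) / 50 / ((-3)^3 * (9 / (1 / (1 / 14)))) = 4459 / 8820900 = 0.00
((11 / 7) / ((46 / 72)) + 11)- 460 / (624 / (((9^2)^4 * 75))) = -19925250870191 / 8372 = -2379986964.91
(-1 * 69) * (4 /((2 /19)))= -2622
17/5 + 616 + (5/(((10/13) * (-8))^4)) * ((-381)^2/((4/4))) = 9220068121/8192000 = 1125.50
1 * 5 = 5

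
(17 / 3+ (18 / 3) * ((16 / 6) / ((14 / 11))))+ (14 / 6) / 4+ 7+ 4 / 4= 751 / 28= 26.82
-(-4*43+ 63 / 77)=1883 / 11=171.18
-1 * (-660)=660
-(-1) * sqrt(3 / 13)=sqrt(39) / 13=0.48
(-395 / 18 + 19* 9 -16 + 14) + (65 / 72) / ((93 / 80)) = 247471 / 1674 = 147.83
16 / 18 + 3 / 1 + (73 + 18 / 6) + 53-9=1115 / 9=123.89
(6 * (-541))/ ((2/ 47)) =-76281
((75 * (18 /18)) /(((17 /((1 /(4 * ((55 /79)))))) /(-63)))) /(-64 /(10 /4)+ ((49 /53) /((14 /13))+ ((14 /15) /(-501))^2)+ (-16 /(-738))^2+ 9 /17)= 375630157778155875 /91122803857730546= 4.12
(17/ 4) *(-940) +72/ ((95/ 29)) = -377437/ 95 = -3973.02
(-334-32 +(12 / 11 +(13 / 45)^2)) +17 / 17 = -8104216 / 22275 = -363.83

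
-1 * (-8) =8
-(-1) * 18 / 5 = 18 / 5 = 3.60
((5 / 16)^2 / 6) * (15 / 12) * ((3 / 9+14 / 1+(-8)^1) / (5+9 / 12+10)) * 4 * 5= 11875 / 72576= 0.16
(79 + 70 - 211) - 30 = -92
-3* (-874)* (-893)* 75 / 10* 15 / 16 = -263412675 / 16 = -16463292.19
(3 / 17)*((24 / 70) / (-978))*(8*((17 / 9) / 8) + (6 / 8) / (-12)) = -263 / 2327640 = -0.00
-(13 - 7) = -6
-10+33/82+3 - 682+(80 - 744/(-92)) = -1132563/1886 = -600.51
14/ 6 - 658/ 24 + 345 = 3839/ 12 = 319.92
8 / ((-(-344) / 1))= 1 / 43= 0.02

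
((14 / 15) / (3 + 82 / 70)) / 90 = 49 / 19710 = 0.00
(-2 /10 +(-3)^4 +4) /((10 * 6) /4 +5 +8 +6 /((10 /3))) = 424 /149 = 2.85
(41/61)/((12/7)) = 0.39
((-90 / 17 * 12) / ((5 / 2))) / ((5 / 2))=-864 / 85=-10.16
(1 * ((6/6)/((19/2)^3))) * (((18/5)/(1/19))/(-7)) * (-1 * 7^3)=7056/1805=3.91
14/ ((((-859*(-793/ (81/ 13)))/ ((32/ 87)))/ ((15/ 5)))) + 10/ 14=1284291511/ 1797652493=0.71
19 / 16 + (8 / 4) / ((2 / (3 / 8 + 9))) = 169 / 16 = 10.56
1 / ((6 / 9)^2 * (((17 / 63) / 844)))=119637 / 17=7037.47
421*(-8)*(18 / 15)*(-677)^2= -1852382486.40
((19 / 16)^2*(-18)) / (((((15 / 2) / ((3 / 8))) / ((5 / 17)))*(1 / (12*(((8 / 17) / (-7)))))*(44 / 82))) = 399627 / 712096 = 0.56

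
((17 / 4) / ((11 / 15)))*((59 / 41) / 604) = 15045 / 1089616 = 0.01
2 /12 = 1 /6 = 0.17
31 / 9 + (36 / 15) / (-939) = 48479 / 14085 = 3.44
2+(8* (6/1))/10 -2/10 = 33/5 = 6.60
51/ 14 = 3.64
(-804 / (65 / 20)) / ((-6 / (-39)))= -1608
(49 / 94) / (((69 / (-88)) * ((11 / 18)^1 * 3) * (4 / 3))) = -294 / 1081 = -0.27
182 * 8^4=745472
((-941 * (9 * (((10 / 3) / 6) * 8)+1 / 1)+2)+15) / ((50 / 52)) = -1002664 / 25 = -40106.56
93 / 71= 1.31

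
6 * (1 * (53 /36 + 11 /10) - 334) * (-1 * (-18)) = -178971 /5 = -35794.20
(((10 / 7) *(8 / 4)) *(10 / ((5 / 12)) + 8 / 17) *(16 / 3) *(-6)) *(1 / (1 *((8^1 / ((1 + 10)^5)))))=-5359777280 / 119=-45040145.21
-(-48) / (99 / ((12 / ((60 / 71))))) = 1136 / 165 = 6.88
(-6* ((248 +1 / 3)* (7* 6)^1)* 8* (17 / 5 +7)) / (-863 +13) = 2603328 / 425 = 6125.48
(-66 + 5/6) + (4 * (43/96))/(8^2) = -33351/512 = -65.14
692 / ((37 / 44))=30448 / 37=822.92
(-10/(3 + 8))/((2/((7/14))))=-5/22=-0.23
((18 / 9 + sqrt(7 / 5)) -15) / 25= -13 / 25 + sqrt(35) / 125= -0.47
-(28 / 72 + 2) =-43 / 18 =-2.39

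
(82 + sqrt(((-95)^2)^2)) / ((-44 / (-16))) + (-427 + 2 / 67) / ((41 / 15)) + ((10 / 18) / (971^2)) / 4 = 3236313231539921 / 1025633753892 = 3155.43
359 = 359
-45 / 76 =-0.59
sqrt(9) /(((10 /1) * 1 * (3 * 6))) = 1 /60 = 0.02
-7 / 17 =-0.41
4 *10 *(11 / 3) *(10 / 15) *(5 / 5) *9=880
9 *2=18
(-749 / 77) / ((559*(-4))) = 107 / 24596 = 0.00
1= 1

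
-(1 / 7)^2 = -1 / 49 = -0.02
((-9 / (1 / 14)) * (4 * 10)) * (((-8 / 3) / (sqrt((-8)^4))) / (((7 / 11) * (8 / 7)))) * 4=1155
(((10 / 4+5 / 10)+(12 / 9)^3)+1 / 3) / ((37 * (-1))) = -154 / 999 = -0.15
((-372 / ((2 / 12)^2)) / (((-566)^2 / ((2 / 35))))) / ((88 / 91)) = -10881 / 4404895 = -0.00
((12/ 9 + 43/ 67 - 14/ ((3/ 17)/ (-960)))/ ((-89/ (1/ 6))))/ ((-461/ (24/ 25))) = 0.30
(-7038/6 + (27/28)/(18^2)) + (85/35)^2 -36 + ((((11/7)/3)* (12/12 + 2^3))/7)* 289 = -2371913/2352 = -1008.47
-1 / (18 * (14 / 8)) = -2 / 63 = -0.03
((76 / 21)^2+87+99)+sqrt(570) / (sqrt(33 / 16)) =4* sqrt(2090) / 11+87802 / 441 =215.72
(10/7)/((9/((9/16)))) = 5/56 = 0.09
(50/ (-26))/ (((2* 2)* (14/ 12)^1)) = -75/ 182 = -0.41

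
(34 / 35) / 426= 17 / 7455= 0.00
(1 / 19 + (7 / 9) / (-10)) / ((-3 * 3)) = 43 / 15390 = 0.00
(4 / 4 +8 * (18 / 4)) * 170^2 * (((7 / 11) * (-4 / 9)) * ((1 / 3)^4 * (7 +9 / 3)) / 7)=-42772000 / 8019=-5333.83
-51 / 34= -1.50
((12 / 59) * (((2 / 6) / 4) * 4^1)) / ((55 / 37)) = 148 / 3245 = 0.05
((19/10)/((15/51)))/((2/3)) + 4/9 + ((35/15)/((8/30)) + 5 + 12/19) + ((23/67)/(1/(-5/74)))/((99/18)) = 2857463189/116574975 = 24.51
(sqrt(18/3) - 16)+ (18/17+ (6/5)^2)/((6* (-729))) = -1652459/103275+ sqrt(6) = -13.55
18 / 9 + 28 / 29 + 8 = 10.97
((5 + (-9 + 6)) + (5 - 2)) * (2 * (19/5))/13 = 38/13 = 2.92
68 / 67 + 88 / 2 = 3016 / 67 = 45.01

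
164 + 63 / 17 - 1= 2834 / 17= 166.71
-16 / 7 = -2.29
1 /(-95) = -1 /95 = -0.01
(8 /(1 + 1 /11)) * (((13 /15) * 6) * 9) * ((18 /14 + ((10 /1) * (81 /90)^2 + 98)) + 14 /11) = 6526026 /175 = 37291.58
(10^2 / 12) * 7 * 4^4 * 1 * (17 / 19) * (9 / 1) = 2284800 / 19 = 120252.63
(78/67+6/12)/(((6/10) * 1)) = 1115/402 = 2.77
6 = 6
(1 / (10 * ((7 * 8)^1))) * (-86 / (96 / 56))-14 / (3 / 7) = -5241 / 160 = -32.76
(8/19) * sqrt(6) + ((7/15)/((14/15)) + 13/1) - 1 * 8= 8 * sqrt(6)/19 + 11/2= 6.53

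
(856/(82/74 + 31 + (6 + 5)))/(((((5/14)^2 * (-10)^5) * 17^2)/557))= -108052987/36012109375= -0.00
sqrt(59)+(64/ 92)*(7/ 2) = 56/ 23+sqrt(59) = 10.12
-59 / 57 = -1.04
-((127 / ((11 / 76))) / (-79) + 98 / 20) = 53939 / 8690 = 6.21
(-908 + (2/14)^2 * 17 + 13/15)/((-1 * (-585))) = -666488/429975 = -1.55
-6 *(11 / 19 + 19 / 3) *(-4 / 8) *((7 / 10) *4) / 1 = 5516 / 95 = 58.06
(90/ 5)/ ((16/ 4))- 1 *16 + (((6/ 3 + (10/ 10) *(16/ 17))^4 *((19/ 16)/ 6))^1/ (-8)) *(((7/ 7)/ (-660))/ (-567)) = -3450578724023/ 300050194752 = -11.50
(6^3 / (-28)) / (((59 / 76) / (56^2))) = -1838592 / 59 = -31162.58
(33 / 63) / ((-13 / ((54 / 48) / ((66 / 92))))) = -0.06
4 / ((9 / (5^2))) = 100 / 9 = 11.11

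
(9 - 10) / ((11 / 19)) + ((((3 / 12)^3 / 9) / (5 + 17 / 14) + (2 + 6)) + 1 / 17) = 29667613 / 4685472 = 6.33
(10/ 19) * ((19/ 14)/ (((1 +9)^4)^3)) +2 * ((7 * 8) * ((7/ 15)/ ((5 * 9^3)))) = 43904000002187/ 3061800000000000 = 0.01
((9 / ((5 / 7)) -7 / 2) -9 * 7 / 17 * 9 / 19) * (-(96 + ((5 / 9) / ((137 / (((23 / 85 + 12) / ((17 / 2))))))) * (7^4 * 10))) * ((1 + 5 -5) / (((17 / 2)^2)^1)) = -3999375736552 / 166314949695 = -24.05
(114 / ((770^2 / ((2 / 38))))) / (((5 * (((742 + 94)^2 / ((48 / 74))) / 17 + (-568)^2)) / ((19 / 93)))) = 969 / 904576795545500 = 0.00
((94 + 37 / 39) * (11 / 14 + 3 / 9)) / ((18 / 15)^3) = 3107875 / 50544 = 61.49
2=2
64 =64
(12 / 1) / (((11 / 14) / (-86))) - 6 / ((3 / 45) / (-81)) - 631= 58801 / 11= 5345.55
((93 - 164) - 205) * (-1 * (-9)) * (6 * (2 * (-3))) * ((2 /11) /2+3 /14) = 2101464 /77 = 27291.74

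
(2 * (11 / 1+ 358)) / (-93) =-246 / 31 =-7.94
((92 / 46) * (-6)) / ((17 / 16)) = -192 / 17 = -11.29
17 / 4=4.25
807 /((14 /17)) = 13719 /14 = 979.93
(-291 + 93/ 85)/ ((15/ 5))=-8214/ 85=-96.64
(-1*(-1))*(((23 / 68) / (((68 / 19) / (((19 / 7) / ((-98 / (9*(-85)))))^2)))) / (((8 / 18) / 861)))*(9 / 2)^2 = 28644833760975 / 17210368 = 1664394.03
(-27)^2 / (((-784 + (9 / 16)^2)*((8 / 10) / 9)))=-2099520 / 200623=-10.47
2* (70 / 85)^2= 392 / 289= 1.36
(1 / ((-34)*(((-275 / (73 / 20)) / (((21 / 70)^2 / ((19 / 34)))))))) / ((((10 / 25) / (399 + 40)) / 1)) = 288423 / 4180000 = 0.07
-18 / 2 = -9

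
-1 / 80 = -0.01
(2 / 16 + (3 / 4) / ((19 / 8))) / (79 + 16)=67 / 14440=0.00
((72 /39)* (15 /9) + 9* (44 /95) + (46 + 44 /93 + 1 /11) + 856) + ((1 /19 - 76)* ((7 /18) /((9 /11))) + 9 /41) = 814846531547 /932392890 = 873.93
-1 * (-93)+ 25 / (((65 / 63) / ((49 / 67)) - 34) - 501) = 30622299 / 329438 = 92.95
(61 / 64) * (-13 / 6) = -793 / 384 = -2.07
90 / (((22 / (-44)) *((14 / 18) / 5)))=-8100 / 7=-1157.14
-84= -84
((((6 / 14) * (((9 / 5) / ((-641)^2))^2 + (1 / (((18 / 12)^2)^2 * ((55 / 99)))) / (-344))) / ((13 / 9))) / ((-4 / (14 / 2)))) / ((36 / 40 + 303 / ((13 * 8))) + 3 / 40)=1688231930263 / 12232084677845255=0.00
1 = 1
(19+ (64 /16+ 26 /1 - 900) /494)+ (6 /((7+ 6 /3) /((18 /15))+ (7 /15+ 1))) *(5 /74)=17.28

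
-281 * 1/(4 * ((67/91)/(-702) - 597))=8975421/76275242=0.12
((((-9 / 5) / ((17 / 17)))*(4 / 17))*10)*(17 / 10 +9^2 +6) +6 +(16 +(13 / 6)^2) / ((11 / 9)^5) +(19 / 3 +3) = -57946902769 / 164272020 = -352.75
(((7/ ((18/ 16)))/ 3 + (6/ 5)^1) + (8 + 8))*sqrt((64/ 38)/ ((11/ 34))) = 43.98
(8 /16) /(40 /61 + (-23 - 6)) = -61 /3458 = -0.02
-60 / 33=-1.82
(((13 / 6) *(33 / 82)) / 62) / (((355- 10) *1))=143 / 3507960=0.00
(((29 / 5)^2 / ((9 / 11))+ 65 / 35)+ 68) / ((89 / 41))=51.12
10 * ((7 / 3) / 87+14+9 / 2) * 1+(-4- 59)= 31912 / 261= 122.27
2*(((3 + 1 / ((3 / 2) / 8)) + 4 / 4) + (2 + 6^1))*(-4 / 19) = -416 / 57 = -7.30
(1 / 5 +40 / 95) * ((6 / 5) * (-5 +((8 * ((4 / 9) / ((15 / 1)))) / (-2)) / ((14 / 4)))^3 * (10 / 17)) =-25404547117948 / 454304143125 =-55.92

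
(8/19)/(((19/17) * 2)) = 68/361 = 0.19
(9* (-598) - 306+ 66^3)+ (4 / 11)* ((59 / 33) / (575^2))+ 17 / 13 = 439684341919943 / 1560219375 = 281809.31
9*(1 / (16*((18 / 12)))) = 3 / 8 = 0.38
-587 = -587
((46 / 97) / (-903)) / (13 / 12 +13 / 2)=-184 / 2656927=-0.00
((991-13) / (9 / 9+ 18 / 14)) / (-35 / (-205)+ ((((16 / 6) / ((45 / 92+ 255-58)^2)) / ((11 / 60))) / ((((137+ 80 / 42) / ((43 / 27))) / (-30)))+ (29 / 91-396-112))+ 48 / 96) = -405830391502385522673 / 480888944356012182292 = -0.84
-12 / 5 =-2.40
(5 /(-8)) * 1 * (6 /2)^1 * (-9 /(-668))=-135 /5344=-0.03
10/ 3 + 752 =2266/ 3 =755.33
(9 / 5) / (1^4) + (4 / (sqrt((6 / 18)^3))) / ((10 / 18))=9 / 5 + 108 * sqrt(3) / 5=39.21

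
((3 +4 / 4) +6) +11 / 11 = 11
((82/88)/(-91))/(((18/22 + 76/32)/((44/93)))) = -3608/2378103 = -0.00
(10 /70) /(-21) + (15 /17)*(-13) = -28682 /2499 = -11.48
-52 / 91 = -4 / 7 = -0.57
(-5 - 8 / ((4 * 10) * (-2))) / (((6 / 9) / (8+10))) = -1323 / 10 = -132.30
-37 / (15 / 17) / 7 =-629 / 105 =-5.99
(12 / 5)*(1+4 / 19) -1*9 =-579 / 95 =-6.09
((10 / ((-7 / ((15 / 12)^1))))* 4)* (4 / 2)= -100 / 7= -14.29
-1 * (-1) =1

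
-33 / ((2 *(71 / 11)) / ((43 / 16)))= -15609 / 2272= -6.87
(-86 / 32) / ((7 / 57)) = -2451 / 112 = -21.88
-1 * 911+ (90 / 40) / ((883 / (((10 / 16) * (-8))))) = -3217697 / 3532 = -911.01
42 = 42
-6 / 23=-0.26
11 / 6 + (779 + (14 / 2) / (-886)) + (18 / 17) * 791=36563491 / 22593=1618.35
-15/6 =-5/2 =-2.50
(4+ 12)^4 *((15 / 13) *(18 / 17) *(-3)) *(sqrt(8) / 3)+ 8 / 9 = 8 / 9-35389440 *sqrt(2) / 221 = -226461.67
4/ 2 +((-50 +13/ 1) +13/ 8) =-267/ 8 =-33.38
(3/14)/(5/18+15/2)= 27/980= 0.03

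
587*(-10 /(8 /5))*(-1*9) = 132075 /4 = 33018.75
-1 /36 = -0.03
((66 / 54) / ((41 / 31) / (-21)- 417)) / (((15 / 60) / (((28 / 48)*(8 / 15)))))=-33418 / 9163395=-0.00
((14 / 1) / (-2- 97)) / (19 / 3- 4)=-2 / 33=-0.06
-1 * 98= -98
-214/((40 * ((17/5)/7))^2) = -5243/9248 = -0.57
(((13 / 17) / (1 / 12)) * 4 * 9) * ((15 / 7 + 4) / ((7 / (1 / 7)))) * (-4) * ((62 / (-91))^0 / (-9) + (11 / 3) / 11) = -214656 / 5831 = -36.81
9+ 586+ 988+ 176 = 1759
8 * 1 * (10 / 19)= 80 / 19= 4.21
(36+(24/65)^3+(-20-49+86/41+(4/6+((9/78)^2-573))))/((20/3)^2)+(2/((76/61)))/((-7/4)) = -34715541984083/2396048200000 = -14.49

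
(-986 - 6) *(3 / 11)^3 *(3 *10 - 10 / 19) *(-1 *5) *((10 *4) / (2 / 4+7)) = 399974400 / 25289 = 15816.14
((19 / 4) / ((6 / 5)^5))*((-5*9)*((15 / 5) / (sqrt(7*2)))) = -296875*sqrt(14) / 16128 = -68.87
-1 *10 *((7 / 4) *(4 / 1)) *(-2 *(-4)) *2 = -1120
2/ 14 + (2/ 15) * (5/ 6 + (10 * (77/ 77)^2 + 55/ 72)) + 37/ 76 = 7814/ 3591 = 2.18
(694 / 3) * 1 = 694 / 3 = 231.33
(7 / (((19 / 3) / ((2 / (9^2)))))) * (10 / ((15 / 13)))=364 / 1539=0.24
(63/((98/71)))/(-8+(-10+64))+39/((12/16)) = 34127/644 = 52.99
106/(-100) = -53/50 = -1.06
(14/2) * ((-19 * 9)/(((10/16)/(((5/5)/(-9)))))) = 1064/5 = 212.80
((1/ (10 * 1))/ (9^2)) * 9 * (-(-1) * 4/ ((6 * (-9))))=-1/ 1215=-0.00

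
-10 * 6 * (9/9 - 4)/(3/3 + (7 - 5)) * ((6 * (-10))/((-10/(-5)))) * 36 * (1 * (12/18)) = -43200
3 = 3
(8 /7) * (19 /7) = 152 /49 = 3.10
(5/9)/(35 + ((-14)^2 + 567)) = 0.00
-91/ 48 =-1.90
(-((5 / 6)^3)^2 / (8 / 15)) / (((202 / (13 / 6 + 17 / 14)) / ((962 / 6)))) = -2668046875 / 1583318016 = -1.69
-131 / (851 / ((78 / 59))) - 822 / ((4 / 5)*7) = -103322547 / 702926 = -146.99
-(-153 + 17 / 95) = 14518 / 95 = 152.82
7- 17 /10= 53 /10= 5.30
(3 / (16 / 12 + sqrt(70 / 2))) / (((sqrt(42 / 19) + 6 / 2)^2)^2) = 1172889 / ((4 + 3 * sqrt(35)) * (sqrt(798) + 57)^4) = 0.00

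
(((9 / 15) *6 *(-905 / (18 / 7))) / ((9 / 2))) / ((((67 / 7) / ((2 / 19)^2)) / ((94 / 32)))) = -416843 / 435366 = -0.96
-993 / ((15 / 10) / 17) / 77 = -11254 / 77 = -146.16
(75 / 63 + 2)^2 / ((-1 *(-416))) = 4489 / 183456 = 0.02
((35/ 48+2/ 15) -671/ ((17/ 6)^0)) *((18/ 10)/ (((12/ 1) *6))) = -53611/ 3200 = -16.75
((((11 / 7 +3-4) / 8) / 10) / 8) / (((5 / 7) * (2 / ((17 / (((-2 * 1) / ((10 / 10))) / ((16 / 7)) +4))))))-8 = -39983 / 5000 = -8.00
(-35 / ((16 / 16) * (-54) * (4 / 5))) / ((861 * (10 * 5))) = 1 / 53136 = 0.00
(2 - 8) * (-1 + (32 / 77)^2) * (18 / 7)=529740 / 41503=12.76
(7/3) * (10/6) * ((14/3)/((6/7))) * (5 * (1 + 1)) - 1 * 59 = 152.73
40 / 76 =10 / 19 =0.53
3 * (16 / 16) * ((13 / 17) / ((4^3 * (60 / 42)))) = 273 / 10880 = 0.03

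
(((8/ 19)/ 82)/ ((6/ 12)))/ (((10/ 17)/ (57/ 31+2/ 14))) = 5848/ 169043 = 0.03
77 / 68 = 1.13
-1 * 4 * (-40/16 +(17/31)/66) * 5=50980/1023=49.83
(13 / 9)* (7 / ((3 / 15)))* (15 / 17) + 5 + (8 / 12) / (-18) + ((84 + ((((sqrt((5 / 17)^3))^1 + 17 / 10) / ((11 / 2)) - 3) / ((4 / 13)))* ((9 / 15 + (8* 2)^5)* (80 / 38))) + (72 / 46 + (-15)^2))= -212979424673668 / 11032065 + 1363149580* sqrt(85) / 60401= -19097420.67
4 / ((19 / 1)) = 4 / 19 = 0.21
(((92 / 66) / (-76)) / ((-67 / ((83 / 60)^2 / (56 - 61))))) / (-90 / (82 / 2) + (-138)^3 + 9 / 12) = 6496327 / 162954440337645000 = 0.00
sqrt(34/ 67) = sqrt(2278)/ 67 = 0.71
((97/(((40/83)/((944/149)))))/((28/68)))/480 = 8075153/1251600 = 6.45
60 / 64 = 15 / 16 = 0.94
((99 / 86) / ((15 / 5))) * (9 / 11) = 27 / 86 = 0.31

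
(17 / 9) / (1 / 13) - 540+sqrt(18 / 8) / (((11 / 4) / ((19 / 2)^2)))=-92311 / 198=-466.22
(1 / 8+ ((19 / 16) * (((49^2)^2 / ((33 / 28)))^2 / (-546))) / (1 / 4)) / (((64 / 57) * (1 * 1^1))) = -1343673848789300683 / 7248384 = -185375643562.66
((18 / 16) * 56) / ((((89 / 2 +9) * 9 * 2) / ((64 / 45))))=448 / 4815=0.09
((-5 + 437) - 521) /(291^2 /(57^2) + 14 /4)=-64258 /21345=-3.01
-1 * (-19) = 19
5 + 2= 7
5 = 5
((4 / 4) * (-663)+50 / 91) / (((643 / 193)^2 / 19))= -1133.97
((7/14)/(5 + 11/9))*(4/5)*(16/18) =2/35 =0.06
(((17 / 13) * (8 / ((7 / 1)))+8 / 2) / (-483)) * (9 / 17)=-1500 / 249067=-0.01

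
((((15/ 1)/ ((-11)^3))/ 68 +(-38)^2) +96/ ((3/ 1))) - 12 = 1464.00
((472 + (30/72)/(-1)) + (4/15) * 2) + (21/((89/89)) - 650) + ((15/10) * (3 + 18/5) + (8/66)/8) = -32333/220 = -146.97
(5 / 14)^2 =25 / 196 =0.13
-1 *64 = -64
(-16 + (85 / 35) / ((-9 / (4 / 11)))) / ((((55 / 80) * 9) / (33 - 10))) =-4105408 / 68607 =-59.84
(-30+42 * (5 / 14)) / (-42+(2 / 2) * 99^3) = -5 / 323419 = -0.00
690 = 690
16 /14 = 8 /7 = 1.14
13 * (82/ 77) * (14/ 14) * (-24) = -25584/ 77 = -332.26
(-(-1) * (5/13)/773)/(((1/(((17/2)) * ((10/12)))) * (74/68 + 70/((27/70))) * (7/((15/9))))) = 108375/23578832914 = 0.00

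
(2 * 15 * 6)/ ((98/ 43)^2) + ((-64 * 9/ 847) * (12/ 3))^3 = 61788599757/ 4253517961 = 14.53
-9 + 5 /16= -139 /16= -8.69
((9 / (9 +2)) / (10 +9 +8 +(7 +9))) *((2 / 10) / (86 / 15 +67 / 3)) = 27 / 199133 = 0.00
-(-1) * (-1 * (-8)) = 8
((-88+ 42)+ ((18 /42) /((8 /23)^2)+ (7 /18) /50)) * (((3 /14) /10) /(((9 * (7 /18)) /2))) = -4278941 /8232000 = -0.52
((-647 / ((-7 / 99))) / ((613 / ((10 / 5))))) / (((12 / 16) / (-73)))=-12468984 / 4291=-2905.85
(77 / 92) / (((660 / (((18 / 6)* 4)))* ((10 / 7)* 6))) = 49 / 27600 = 0.00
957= 957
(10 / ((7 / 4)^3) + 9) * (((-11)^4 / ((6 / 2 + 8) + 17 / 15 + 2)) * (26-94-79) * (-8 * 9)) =44199275670 / 371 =119135513.94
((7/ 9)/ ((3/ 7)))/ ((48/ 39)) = 637/ 432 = 1.47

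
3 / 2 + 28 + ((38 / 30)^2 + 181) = 95447 / 450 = 212.10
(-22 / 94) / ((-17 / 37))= 407 / 799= 0.51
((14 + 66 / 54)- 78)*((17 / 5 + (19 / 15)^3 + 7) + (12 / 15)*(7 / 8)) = -10016659 / 12150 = -824.42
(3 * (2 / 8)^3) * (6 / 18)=0.02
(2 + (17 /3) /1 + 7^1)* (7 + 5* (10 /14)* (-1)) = 352 /7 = 50.29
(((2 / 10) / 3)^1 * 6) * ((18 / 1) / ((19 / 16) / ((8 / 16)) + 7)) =96 / 125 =0.77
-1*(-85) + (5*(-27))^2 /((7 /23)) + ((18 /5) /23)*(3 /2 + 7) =48274621 /805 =59968.47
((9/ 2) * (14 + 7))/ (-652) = -189/ 1304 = -0.14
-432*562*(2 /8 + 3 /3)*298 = -90437040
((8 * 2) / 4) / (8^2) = 1 / 16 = 0.06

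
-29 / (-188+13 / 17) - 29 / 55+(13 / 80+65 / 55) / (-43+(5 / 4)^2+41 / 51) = -2353611083 / 5804630205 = -0.41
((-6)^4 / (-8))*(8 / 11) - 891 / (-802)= -1029591 / 8822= -116.71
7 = 7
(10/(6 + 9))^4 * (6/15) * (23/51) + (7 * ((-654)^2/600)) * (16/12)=687129434/103275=6653.40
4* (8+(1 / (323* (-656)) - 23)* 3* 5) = -71406271 / 52972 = -1348.00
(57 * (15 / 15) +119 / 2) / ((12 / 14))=1631 / 12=135.92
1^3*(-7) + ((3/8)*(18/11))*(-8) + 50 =419/11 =38.09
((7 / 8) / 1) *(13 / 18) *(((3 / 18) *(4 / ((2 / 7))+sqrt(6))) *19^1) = 1729 *sqrt(6) / 864+12103 / 432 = 32.92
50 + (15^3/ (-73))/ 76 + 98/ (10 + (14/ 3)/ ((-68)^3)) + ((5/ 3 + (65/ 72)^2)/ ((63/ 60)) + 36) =17368746397984819/ 178040214956016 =97.56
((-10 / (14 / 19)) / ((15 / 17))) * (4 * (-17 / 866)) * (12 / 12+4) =6.04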